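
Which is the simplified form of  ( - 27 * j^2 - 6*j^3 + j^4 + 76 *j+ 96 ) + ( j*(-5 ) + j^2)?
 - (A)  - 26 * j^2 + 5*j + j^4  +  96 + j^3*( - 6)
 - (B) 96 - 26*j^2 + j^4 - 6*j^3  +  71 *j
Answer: B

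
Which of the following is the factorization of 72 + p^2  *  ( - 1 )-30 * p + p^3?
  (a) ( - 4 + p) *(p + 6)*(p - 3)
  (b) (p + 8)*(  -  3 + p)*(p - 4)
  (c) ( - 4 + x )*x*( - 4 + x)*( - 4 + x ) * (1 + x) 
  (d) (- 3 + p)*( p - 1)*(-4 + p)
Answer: a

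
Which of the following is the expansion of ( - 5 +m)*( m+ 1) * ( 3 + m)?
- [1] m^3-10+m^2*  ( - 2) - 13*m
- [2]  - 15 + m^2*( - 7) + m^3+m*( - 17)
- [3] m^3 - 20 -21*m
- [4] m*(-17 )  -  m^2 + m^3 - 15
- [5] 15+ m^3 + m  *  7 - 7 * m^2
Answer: 4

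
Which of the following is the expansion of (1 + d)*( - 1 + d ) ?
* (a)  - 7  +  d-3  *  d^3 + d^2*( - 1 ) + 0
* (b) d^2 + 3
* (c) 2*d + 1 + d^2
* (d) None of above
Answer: d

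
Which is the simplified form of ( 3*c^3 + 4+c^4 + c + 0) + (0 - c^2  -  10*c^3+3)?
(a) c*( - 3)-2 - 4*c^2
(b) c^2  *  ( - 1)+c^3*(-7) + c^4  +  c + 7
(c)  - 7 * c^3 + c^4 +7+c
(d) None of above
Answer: b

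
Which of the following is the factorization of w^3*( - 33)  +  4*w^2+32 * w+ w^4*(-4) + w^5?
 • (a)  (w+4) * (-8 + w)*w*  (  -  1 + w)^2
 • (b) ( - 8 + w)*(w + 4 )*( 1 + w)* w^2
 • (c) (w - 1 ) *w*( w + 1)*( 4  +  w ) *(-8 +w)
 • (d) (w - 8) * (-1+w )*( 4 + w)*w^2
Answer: c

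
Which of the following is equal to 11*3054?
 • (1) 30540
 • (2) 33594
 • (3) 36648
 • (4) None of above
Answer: 2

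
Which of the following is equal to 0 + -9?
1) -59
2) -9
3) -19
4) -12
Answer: 2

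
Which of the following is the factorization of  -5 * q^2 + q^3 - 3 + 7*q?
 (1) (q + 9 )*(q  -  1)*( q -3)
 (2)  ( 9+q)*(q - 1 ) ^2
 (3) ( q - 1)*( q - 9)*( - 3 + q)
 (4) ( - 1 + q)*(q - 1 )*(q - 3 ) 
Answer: 4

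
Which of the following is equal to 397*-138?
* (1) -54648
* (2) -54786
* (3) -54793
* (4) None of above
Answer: 2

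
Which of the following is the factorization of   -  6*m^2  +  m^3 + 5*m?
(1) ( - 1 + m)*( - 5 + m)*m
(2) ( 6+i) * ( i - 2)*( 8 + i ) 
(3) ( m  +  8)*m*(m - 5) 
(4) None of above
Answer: 1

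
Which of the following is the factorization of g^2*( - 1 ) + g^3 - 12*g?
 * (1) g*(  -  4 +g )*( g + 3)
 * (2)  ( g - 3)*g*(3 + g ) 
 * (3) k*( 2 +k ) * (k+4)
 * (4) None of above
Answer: 1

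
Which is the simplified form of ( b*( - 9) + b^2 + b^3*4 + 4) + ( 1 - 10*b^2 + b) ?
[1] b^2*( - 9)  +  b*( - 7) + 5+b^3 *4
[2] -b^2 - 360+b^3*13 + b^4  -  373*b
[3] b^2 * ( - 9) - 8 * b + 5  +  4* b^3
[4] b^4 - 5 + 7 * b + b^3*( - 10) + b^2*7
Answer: 3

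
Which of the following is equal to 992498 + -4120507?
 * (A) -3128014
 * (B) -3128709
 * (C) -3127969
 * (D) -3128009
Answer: D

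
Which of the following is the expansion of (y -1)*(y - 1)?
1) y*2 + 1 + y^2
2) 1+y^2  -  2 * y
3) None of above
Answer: 2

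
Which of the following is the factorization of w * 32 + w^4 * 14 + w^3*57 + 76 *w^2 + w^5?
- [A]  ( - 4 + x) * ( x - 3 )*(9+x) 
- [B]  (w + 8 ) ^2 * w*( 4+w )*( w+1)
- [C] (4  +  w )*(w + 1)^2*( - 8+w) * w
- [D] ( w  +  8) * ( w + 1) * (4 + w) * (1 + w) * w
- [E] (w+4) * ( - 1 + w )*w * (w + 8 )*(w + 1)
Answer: D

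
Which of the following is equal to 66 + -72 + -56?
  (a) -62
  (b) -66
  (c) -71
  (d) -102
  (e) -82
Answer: a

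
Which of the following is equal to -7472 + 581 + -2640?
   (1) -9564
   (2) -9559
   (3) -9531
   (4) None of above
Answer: 3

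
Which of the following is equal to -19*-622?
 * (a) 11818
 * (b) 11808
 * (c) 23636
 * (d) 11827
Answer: a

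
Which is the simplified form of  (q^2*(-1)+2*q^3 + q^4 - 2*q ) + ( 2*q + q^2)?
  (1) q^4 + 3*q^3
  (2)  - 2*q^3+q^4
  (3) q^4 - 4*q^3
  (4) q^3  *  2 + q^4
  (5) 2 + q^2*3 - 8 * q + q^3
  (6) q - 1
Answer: 4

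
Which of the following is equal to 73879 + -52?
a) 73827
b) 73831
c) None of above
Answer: a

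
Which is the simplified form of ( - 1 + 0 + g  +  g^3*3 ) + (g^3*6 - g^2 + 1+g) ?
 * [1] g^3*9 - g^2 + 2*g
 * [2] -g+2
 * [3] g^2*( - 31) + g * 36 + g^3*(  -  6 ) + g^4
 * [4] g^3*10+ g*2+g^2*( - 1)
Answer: 1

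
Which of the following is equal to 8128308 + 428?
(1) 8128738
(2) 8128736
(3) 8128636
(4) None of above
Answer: 2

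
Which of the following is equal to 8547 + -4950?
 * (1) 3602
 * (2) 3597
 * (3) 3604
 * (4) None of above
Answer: 2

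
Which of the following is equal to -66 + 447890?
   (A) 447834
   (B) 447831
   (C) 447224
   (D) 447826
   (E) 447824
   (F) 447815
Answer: E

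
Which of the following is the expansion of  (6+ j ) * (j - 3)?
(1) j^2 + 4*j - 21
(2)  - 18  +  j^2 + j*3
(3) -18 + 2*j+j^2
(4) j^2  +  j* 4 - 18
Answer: 2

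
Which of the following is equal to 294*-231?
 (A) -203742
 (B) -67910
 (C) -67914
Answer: C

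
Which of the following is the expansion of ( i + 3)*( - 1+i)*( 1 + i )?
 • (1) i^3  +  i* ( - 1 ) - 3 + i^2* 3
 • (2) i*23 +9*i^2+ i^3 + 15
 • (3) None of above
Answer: 1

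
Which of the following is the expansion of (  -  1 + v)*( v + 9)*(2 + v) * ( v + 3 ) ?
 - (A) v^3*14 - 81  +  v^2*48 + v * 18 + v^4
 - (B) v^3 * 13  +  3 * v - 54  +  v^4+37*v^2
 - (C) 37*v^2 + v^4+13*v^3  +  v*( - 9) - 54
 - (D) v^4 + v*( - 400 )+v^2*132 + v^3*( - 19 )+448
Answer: B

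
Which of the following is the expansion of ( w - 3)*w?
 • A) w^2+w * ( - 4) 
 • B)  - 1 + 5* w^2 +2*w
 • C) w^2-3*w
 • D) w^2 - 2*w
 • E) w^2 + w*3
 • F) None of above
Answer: C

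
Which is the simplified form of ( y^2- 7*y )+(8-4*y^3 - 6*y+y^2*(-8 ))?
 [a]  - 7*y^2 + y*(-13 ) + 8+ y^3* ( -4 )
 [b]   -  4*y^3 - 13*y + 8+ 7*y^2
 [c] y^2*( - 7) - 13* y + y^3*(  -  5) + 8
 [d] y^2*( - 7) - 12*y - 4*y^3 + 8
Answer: a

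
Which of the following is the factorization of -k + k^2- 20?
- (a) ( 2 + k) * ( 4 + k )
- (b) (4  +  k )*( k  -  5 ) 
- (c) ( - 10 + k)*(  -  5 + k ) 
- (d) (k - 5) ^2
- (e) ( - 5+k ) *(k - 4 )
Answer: b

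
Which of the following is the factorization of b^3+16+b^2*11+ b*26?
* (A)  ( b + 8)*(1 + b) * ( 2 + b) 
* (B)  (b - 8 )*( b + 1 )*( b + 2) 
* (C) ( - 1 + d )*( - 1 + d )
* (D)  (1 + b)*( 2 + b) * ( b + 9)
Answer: A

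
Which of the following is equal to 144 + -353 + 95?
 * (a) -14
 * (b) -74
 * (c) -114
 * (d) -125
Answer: c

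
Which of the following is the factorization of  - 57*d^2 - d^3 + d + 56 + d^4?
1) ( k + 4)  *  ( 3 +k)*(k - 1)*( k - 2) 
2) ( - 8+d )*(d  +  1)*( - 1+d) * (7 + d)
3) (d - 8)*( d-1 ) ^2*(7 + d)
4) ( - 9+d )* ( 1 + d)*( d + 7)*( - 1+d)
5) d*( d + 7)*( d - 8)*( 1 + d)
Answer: 2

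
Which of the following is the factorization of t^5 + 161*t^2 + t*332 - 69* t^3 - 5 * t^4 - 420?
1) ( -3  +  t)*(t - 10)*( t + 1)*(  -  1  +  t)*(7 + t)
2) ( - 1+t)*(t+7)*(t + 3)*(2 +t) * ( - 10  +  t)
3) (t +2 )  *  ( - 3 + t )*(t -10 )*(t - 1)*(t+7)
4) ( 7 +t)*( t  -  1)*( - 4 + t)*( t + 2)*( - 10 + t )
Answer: 3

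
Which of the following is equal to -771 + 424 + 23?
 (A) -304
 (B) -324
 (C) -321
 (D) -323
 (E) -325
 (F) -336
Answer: B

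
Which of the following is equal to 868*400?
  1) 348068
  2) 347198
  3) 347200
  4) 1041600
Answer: 3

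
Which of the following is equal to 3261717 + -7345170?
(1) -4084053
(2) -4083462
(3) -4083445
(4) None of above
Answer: 4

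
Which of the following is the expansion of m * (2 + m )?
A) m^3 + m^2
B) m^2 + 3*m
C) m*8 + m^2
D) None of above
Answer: D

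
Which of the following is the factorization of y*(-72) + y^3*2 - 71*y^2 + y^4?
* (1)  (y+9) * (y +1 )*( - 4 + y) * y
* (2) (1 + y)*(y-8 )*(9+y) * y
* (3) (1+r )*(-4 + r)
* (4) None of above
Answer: 2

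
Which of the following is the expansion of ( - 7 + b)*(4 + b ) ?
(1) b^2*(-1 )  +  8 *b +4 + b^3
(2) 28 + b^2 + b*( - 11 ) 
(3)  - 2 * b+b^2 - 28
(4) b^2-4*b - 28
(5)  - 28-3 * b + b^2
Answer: 5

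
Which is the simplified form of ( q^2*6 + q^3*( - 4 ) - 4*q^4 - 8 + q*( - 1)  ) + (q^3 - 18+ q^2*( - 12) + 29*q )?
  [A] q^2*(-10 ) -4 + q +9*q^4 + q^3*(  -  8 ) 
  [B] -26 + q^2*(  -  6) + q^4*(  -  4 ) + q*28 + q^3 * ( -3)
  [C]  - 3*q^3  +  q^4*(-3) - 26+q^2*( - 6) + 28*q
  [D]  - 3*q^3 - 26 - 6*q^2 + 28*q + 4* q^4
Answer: B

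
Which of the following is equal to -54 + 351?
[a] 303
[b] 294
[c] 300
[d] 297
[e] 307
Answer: d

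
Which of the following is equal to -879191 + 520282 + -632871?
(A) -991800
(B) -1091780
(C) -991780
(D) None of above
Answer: C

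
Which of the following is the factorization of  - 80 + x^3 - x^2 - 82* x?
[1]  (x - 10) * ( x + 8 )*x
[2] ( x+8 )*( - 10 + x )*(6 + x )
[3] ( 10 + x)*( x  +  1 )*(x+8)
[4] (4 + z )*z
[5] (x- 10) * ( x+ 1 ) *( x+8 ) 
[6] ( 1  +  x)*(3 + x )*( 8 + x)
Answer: 5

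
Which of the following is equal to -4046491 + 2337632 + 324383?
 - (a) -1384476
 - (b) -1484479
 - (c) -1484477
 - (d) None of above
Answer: a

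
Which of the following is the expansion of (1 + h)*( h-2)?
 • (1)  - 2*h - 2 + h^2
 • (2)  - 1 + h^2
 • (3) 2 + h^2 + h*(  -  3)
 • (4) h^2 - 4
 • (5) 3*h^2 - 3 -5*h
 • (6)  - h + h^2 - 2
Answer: 6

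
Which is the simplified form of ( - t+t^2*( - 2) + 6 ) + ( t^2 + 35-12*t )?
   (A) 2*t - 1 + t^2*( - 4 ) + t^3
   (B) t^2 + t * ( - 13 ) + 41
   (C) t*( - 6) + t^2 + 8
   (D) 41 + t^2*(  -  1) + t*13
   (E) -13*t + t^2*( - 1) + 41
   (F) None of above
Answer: E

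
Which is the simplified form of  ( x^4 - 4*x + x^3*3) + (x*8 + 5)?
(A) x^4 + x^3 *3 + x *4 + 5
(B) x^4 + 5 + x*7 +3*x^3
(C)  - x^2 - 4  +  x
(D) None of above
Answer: A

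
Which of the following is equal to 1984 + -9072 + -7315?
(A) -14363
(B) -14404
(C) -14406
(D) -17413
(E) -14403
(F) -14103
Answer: E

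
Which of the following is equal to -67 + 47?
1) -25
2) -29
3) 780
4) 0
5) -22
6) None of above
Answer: 6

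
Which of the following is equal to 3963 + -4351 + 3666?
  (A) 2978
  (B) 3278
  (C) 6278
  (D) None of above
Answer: B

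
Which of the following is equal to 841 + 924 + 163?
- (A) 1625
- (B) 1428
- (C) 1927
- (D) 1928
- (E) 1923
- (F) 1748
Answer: D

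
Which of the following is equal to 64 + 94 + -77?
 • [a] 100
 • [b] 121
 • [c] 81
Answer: c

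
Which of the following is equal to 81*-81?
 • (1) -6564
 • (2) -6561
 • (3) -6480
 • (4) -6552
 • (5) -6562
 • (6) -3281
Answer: 2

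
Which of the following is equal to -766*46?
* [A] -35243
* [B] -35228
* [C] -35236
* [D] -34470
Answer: C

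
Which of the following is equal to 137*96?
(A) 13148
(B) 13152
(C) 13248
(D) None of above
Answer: B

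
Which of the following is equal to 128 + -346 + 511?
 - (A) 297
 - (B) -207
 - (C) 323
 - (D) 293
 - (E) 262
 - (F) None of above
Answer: D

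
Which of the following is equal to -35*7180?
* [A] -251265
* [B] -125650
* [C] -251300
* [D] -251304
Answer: C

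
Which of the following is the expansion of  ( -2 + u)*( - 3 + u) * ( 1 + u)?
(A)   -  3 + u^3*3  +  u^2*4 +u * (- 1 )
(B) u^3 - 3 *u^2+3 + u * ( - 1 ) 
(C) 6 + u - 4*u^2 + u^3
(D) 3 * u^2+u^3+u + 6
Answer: C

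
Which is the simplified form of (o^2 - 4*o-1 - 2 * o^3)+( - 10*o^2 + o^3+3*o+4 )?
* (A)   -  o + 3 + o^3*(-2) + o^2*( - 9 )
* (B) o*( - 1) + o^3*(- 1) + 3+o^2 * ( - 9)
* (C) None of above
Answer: B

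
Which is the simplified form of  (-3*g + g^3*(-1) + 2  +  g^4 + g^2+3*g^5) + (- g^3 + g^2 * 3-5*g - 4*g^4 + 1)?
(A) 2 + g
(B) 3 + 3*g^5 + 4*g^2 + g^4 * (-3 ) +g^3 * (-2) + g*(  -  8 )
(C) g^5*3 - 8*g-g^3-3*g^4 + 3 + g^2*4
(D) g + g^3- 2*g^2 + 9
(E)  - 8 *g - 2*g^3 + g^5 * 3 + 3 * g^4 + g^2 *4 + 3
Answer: B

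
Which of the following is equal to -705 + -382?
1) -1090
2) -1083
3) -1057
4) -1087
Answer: 4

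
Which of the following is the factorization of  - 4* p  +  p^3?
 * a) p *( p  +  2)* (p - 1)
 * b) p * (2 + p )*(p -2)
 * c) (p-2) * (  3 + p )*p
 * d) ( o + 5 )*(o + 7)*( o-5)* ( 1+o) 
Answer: b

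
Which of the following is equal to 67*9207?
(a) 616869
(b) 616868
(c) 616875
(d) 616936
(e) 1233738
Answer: a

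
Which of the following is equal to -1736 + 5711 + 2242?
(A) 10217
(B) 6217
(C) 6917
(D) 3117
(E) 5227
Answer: B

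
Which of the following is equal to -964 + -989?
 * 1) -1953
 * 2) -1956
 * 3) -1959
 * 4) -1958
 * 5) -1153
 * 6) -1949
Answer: 1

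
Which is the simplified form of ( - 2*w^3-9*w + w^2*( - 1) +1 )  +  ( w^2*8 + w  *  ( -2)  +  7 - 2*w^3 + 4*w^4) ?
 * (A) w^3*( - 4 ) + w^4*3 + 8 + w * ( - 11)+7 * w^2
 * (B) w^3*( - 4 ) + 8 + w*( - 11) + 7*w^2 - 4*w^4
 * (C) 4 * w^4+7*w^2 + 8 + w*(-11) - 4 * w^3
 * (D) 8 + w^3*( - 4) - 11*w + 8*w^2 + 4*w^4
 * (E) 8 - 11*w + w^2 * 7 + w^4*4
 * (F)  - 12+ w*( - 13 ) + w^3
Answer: C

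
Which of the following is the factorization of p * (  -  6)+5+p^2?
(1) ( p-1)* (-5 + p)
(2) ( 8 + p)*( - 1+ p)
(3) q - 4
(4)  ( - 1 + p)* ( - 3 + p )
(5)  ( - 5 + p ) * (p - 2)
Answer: 1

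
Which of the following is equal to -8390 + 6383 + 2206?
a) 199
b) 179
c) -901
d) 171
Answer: a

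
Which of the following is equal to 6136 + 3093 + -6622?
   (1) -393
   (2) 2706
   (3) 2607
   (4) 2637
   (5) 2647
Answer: 3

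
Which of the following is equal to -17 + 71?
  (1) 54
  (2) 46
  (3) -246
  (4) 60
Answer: 1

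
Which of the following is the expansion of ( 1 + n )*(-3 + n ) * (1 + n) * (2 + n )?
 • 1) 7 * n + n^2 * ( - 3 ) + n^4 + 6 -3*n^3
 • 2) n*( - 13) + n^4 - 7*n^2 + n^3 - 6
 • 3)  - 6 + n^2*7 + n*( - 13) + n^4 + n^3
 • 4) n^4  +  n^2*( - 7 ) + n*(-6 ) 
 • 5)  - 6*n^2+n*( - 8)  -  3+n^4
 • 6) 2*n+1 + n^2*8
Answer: 2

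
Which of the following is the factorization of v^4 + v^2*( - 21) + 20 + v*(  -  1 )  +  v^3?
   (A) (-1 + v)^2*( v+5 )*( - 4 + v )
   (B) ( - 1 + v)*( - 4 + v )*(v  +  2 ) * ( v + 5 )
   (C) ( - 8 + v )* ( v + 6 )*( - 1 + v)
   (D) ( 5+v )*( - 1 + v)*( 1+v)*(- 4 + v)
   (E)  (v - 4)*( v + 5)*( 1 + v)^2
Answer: D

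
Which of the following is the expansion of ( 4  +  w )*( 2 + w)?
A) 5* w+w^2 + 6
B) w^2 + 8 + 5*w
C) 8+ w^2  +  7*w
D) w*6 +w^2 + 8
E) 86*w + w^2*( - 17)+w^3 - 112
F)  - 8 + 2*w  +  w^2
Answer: D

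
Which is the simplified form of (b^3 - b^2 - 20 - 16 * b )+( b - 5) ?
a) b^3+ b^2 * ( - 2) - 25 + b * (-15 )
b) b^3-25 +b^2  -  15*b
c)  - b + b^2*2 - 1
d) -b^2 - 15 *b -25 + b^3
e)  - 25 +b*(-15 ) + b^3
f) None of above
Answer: d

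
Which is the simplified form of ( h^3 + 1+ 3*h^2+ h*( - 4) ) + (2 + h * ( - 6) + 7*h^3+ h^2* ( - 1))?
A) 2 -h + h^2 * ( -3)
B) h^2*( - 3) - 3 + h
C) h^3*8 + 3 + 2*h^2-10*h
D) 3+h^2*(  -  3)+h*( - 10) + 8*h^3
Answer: C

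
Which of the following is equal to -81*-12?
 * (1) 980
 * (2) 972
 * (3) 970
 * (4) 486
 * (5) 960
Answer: 2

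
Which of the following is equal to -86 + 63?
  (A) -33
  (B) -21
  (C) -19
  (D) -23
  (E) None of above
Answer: D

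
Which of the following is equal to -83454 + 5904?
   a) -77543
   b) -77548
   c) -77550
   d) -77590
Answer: c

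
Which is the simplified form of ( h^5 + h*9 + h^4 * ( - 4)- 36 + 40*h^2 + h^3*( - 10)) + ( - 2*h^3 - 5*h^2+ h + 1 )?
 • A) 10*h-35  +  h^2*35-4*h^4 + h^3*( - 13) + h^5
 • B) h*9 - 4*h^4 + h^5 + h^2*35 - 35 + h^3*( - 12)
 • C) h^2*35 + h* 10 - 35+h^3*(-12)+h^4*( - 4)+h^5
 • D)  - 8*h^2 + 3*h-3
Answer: C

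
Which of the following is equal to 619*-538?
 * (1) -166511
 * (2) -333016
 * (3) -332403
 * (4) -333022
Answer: 4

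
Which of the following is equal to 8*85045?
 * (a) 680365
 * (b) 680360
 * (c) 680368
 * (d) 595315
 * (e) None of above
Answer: b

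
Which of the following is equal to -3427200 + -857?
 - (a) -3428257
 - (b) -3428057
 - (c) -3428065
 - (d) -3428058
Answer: b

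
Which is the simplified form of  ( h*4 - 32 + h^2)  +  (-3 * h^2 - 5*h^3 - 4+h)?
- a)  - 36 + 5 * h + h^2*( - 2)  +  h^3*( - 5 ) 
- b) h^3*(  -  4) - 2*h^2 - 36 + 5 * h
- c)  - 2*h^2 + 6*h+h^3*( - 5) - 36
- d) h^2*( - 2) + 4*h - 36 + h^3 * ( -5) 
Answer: a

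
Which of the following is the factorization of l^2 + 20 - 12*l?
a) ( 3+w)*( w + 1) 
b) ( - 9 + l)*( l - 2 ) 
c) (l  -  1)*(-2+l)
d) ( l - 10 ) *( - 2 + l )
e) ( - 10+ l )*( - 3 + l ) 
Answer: d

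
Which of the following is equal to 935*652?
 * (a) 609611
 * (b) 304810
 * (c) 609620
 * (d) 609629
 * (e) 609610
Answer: c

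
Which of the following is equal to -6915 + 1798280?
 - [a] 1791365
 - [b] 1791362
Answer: a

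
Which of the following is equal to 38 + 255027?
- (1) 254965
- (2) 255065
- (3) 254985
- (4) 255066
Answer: 2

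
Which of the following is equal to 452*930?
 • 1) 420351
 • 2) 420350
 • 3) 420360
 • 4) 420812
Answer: 3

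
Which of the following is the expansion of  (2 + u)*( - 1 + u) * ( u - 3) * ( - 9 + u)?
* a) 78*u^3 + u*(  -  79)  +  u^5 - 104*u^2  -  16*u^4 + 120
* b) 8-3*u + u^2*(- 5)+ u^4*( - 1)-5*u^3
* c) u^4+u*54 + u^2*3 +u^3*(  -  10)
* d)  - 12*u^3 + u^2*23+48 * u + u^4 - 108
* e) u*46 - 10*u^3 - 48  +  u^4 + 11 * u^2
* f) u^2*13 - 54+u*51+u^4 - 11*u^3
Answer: f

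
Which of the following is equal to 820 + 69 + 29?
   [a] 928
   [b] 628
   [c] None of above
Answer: c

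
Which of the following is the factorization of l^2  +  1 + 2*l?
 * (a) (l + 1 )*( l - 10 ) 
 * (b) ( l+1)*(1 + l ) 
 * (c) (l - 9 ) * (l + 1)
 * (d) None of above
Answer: b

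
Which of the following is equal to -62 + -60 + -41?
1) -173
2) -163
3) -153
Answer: 2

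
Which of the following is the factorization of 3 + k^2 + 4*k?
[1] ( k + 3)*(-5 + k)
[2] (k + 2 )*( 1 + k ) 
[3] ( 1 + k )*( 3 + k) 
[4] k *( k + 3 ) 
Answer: 3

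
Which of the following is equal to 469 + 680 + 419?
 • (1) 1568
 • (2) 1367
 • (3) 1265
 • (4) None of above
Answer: 1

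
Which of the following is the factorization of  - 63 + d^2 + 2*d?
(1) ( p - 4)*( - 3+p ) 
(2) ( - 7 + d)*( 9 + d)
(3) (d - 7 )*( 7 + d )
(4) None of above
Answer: 2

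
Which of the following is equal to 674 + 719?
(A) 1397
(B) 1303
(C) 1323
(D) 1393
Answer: D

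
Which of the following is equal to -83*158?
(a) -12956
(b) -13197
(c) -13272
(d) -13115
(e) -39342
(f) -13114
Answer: f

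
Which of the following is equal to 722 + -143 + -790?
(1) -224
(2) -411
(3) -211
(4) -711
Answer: 3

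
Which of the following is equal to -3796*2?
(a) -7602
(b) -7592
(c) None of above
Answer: b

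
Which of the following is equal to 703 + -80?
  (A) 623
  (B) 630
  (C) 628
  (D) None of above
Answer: A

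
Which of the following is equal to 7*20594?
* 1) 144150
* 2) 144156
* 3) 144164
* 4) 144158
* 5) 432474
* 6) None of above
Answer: 4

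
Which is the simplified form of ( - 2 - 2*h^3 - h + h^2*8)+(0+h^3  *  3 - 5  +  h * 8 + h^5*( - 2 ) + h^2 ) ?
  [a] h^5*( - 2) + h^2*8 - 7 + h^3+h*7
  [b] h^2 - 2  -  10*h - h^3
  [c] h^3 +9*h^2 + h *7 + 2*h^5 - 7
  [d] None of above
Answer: d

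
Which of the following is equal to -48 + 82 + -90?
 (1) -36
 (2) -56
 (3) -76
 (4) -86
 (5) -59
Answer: 2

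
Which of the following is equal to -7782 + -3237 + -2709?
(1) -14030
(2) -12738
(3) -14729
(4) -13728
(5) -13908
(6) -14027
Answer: 4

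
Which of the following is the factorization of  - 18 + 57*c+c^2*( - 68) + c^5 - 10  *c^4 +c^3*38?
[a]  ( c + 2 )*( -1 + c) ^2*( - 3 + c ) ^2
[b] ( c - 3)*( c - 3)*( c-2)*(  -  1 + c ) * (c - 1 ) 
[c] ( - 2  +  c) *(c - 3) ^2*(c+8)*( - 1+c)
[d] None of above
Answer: b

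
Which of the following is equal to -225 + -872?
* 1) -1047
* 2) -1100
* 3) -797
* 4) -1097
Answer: 4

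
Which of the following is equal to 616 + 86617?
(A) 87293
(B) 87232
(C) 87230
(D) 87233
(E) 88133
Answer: D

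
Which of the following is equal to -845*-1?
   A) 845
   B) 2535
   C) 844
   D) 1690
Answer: A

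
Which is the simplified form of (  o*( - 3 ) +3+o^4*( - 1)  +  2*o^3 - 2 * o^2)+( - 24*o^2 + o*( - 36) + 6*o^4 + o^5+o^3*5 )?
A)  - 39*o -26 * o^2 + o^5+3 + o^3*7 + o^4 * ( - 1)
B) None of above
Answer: B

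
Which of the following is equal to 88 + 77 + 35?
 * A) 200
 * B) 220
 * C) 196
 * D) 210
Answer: A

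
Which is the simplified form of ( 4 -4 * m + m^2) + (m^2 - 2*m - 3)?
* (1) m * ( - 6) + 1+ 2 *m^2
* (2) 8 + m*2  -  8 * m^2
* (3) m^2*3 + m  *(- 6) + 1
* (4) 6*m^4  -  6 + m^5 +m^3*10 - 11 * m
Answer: 1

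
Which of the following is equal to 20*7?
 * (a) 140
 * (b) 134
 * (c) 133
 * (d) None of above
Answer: a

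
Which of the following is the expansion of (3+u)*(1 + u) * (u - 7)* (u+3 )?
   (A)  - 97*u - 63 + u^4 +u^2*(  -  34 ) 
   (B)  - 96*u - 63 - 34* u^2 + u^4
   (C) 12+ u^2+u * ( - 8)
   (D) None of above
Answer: B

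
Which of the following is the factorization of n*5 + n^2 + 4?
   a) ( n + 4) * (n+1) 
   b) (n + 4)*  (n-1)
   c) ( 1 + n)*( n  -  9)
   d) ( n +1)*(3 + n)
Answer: a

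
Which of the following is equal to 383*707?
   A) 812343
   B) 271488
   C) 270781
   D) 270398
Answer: C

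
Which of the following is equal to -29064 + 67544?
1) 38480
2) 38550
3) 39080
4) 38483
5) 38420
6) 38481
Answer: 1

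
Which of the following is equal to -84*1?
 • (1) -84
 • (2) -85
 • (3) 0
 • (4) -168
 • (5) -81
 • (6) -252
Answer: 1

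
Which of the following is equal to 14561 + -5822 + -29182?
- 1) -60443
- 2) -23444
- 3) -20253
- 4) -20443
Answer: 4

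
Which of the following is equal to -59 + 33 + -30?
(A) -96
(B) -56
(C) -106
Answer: B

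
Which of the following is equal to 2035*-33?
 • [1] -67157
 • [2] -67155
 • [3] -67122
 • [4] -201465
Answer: 2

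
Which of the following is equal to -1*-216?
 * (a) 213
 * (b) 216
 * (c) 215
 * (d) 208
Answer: b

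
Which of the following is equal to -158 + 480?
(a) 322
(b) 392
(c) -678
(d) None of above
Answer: a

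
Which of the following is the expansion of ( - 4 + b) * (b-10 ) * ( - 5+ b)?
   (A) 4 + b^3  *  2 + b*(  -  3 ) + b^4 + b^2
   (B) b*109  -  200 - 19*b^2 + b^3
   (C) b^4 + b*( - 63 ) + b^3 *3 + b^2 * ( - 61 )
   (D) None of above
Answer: D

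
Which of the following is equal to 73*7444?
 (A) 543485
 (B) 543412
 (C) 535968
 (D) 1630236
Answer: B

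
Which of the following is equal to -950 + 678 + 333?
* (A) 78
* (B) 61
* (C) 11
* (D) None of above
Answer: B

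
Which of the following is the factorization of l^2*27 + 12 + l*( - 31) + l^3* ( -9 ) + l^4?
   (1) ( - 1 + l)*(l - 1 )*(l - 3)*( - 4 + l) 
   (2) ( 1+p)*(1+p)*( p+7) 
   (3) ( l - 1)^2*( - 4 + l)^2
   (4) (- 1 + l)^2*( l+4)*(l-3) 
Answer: 1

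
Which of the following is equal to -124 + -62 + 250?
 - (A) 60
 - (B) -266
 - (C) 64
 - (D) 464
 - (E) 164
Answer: C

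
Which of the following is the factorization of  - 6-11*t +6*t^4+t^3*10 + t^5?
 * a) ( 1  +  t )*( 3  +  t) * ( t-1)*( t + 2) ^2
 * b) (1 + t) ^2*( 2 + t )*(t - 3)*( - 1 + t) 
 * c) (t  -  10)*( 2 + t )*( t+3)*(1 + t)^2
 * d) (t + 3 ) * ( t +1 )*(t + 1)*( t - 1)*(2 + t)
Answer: d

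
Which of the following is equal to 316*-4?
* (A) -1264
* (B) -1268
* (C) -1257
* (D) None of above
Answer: A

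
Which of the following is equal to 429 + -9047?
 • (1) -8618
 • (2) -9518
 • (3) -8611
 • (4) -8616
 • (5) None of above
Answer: 1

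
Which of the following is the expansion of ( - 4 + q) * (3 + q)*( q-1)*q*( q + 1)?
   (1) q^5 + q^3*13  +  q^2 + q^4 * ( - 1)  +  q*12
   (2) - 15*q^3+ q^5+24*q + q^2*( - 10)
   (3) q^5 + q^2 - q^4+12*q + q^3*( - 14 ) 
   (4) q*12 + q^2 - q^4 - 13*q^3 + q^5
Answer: 4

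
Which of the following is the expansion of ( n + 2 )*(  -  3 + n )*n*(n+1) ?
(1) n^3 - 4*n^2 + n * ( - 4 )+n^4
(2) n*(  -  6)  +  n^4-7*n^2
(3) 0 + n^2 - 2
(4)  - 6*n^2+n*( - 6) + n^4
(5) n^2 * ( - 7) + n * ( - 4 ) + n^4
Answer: 2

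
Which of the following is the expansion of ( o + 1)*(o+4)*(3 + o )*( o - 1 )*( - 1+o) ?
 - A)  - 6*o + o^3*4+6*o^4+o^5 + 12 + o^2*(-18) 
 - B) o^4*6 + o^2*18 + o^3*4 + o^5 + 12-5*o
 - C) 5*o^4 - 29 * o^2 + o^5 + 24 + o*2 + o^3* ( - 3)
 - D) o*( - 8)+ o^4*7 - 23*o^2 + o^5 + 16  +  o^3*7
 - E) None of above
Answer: E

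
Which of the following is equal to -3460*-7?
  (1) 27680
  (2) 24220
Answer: 2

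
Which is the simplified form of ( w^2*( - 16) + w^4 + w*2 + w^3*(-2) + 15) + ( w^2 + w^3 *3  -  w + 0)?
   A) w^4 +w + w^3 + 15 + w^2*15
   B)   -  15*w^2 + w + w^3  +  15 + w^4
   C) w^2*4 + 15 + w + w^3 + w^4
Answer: B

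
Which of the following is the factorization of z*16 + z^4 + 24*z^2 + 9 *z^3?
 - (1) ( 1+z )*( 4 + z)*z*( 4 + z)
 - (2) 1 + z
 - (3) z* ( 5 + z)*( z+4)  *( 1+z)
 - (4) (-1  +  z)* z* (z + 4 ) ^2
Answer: 1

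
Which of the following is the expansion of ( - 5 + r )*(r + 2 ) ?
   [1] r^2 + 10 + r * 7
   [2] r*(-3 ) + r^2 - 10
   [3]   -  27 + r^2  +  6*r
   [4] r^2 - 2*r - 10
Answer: 2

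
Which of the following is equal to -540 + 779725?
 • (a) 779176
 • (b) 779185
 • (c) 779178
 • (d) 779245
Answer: b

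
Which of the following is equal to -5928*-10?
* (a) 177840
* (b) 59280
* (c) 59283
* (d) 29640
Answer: b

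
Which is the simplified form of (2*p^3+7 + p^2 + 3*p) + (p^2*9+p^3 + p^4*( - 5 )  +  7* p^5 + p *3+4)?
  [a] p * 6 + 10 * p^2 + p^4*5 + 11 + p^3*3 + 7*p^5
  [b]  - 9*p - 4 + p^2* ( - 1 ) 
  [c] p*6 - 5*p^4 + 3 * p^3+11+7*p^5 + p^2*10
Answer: c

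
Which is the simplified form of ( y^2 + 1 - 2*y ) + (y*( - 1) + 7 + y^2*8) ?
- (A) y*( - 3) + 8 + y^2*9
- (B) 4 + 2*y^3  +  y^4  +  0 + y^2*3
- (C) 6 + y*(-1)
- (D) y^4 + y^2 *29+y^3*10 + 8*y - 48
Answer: A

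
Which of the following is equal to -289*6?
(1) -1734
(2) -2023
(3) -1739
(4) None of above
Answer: 1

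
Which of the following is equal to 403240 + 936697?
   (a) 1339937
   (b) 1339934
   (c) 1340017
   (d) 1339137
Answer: a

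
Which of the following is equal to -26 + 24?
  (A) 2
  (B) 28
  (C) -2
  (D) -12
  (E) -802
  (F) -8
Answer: C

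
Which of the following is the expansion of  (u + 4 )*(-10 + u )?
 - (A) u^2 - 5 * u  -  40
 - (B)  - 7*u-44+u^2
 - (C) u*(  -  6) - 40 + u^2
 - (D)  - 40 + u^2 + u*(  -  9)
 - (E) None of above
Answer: C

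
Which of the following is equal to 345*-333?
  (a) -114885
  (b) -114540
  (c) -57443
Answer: a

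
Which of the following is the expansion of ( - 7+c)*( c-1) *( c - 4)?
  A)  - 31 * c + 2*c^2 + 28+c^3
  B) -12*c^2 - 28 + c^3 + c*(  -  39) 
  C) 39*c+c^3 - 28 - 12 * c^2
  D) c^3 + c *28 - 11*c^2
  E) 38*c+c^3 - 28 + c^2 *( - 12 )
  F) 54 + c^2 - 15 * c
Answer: C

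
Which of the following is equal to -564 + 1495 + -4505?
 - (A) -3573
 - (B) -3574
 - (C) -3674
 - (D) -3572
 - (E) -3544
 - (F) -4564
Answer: B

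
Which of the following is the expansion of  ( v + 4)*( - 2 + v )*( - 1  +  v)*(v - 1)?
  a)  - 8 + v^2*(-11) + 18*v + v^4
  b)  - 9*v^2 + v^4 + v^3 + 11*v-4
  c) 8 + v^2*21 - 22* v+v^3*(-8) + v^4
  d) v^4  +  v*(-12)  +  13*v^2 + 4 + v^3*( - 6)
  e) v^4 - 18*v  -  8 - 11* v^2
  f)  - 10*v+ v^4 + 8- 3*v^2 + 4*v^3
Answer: a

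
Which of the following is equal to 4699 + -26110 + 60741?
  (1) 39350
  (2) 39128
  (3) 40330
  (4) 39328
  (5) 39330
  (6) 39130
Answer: 5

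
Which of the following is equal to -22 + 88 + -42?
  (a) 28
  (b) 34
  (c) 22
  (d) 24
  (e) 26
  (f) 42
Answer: d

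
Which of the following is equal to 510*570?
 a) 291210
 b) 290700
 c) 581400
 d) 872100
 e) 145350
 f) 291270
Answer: b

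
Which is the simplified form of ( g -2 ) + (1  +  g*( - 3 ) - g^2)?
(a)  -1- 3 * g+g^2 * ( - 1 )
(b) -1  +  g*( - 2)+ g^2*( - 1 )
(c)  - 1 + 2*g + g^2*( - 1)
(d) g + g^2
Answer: b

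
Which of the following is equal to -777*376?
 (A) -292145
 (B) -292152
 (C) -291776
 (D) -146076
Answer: B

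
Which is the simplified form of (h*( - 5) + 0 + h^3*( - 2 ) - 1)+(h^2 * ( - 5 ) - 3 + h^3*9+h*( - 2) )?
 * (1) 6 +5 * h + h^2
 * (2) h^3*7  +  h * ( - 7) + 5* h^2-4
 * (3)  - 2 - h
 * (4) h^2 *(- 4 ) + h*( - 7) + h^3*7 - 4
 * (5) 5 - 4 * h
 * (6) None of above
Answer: 6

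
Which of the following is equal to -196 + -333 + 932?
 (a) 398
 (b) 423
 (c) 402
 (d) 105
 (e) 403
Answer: e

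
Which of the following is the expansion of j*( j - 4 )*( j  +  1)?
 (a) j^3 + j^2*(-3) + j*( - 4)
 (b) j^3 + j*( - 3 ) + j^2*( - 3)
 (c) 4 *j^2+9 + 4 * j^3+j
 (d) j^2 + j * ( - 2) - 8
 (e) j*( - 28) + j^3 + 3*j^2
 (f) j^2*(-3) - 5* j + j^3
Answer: a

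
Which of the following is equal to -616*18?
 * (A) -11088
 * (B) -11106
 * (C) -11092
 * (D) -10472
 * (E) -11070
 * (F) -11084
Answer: A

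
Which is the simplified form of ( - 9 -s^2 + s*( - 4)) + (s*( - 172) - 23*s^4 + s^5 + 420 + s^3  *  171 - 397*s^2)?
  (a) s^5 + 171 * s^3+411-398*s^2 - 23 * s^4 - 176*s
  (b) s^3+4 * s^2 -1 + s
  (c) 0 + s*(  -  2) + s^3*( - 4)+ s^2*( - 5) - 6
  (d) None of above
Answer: a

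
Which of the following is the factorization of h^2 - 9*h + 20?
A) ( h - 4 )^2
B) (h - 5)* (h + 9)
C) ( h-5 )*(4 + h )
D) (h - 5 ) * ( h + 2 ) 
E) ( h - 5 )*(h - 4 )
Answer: E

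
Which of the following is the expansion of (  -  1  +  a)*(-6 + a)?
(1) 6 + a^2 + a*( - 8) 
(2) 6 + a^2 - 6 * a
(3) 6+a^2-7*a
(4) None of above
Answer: 3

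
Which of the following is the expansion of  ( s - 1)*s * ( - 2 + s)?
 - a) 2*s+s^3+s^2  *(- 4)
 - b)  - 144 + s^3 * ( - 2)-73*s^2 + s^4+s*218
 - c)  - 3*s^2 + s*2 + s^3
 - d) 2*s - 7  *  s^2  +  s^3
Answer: c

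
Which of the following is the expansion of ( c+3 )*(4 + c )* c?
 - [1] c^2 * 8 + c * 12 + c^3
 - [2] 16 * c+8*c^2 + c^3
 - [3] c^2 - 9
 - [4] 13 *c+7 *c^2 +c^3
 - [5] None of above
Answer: 5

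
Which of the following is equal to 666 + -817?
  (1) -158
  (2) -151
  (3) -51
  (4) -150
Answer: 2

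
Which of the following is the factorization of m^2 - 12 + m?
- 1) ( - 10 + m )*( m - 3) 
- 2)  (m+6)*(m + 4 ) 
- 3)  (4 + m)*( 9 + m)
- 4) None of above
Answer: 4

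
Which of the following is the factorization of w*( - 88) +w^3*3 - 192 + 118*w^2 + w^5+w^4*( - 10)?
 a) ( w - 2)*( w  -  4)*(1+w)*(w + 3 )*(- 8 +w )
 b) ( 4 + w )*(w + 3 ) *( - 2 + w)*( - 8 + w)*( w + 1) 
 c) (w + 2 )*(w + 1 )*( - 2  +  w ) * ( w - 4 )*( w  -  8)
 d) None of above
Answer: a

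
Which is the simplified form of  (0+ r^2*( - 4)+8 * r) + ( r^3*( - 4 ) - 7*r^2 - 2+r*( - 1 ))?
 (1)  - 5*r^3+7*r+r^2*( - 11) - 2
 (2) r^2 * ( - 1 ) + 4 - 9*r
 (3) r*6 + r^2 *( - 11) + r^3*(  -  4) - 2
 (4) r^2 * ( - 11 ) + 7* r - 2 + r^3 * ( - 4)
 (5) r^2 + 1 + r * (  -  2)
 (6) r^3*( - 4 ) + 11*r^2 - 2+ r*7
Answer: 4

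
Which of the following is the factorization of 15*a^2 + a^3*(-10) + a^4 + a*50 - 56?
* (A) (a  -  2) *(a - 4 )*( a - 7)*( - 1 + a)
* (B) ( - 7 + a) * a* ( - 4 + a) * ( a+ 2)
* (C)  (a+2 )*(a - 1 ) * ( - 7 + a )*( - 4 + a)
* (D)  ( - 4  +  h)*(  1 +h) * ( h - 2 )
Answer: C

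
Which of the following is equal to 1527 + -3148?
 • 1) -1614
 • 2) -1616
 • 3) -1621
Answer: 3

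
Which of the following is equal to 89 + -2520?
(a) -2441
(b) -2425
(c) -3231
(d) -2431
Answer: d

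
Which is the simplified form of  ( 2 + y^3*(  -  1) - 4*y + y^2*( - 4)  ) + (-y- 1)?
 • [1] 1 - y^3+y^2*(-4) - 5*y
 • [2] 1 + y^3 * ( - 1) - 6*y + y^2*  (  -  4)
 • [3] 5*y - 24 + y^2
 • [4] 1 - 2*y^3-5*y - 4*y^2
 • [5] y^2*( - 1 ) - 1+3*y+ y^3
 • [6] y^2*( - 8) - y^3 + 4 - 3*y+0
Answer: 1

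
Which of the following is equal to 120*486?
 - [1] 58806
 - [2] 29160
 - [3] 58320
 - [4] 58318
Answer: 3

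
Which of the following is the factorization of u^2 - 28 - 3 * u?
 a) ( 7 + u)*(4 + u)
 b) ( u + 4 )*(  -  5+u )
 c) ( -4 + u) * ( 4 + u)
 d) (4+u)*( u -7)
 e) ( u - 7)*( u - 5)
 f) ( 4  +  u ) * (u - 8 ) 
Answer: d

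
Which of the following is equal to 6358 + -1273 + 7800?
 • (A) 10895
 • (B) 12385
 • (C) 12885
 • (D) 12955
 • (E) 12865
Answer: C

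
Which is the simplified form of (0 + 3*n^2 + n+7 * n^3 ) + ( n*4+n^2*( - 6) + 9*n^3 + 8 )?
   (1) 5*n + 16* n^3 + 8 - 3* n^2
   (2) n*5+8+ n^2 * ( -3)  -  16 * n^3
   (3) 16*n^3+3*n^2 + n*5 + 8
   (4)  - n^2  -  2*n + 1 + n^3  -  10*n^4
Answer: 1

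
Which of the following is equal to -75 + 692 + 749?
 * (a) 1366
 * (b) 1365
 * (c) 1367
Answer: a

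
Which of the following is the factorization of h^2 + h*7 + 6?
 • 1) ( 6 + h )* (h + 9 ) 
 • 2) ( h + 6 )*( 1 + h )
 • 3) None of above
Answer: 2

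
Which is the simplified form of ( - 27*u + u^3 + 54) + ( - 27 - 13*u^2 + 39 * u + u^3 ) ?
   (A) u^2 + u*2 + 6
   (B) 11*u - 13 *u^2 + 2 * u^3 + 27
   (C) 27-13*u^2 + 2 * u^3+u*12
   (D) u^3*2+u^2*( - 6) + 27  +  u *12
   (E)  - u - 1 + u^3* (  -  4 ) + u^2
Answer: C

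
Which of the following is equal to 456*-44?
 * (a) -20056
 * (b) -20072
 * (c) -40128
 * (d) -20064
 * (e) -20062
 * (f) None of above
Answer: d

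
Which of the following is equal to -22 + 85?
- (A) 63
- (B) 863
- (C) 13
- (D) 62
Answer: A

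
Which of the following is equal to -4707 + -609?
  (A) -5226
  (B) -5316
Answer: B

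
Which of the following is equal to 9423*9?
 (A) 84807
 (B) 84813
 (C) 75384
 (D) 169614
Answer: A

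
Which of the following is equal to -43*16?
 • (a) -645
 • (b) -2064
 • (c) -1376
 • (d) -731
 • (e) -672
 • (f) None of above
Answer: f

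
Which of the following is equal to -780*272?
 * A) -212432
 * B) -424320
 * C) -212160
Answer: C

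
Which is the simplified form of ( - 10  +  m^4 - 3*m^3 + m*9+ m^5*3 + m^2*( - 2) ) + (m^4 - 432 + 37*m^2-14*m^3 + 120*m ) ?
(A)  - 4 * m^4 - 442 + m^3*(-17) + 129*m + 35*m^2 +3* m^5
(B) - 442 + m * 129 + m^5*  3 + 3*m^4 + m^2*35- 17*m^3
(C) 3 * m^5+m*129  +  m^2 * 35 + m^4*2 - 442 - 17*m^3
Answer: C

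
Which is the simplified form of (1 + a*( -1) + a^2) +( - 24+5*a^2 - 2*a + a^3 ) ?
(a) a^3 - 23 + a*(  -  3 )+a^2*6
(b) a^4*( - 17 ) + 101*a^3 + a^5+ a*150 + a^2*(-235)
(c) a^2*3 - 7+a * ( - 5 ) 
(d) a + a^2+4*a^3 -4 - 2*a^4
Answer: a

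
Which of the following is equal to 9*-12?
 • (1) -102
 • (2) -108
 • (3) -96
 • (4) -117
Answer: 2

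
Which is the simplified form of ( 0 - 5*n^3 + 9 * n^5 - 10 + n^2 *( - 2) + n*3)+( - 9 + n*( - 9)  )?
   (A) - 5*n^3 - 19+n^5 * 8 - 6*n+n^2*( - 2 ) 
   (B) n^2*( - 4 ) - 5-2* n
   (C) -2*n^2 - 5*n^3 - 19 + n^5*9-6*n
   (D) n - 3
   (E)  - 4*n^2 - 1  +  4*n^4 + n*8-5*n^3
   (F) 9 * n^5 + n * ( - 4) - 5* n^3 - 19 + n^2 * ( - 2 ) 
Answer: C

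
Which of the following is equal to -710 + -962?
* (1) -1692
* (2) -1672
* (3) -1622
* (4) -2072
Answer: 2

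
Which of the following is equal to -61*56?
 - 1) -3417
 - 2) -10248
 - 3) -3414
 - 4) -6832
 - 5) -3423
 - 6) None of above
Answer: 6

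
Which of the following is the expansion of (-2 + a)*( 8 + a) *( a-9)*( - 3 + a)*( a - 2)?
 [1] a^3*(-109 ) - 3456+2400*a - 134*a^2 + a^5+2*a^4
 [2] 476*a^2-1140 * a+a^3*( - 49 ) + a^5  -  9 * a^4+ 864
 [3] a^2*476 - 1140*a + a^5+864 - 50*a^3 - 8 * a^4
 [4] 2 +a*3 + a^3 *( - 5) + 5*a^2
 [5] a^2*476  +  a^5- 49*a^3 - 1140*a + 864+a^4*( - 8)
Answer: 5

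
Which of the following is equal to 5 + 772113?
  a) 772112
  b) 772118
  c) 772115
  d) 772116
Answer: b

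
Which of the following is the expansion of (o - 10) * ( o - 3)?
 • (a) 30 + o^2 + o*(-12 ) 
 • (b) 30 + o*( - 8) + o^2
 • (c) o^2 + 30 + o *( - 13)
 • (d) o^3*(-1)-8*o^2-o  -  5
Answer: c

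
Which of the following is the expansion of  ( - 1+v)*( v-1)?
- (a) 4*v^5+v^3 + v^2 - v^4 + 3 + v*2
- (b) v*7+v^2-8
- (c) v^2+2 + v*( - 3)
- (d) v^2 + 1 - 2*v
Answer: d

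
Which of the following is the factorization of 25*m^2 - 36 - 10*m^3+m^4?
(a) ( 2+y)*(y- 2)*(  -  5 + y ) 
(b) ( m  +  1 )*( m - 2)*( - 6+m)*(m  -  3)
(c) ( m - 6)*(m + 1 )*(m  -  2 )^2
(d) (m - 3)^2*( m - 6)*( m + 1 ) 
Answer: b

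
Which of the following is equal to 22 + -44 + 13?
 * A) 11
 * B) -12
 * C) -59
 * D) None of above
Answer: D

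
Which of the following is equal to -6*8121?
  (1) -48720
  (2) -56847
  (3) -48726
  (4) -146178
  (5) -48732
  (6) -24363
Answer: 3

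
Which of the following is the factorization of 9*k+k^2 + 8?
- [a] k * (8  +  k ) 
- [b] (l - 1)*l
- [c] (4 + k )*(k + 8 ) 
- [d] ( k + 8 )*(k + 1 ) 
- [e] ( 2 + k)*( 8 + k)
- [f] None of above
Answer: d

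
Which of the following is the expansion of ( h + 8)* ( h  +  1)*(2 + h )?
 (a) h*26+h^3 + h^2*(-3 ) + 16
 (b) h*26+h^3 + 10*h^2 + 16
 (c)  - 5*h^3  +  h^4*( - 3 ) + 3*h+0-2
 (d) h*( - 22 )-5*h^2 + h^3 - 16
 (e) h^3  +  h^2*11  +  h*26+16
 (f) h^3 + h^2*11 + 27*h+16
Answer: e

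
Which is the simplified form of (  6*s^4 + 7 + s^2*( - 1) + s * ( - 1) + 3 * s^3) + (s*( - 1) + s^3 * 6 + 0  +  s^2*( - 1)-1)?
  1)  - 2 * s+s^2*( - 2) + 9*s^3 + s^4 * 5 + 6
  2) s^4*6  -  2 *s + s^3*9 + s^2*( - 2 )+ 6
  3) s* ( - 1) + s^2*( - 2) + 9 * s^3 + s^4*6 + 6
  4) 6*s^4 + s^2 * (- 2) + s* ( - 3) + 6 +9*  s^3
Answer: 2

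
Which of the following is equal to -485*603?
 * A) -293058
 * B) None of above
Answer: B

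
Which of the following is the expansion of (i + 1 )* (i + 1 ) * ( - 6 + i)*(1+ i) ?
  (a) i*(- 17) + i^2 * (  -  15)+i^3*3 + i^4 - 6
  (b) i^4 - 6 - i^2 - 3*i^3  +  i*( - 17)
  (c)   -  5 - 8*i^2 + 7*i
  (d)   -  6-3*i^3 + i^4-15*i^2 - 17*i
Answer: d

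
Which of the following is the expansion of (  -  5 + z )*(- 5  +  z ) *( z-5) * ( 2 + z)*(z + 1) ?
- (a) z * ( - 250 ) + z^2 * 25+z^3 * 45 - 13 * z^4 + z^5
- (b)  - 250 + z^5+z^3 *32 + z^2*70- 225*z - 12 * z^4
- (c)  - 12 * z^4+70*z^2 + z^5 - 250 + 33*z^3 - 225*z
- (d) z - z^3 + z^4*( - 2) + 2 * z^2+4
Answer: b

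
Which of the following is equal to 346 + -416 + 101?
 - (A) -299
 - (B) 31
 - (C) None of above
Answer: B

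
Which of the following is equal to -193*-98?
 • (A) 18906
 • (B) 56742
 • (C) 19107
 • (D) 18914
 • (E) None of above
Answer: D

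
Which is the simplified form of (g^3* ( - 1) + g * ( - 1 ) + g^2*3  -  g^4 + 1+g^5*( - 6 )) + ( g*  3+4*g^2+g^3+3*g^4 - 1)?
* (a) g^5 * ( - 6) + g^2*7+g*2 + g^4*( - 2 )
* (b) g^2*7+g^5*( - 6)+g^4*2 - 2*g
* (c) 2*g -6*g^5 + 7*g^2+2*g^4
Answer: c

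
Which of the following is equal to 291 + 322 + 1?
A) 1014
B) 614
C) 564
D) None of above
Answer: B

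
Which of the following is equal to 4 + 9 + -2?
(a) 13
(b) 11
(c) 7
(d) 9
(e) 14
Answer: b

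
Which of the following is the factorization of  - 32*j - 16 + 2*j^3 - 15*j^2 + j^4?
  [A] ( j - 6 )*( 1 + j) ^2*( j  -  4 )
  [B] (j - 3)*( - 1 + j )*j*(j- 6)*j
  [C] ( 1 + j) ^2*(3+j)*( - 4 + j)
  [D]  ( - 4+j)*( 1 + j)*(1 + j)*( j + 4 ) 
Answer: D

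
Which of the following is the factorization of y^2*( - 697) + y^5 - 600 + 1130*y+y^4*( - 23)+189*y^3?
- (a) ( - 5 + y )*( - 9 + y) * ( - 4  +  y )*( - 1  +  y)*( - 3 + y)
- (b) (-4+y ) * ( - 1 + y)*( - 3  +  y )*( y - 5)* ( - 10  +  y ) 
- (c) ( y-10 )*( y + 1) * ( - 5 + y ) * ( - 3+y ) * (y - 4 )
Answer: b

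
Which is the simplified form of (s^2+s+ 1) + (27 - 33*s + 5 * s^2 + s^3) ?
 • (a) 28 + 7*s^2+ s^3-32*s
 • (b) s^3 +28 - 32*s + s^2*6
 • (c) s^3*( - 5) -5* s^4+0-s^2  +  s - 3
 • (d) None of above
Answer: b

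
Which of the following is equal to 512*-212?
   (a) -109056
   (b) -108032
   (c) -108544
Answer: c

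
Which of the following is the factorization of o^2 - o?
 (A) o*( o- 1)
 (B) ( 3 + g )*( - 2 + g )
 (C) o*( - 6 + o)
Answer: A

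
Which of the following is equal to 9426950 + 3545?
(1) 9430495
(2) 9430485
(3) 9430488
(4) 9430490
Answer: 1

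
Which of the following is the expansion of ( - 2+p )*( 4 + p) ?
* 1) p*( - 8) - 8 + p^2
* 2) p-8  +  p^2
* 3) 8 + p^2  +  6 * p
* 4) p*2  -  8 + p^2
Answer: 4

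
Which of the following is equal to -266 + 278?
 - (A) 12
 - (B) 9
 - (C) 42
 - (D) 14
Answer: A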